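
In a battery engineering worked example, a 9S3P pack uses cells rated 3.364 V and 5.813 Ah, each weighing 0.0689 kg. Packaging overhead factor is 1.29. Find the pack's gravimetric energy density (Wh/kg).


Step 1: V_pack = 9 * 3.364 = 30.276 V
Step 2: C_pack = 3 * 5.813 = 17.439 Ah
Step 3: E_pack = V_pack * C_pack = 30.276 * 17.439 = 527.98 Wh
Step 4: m_pack = 9 * 3 * 0.0689 * 1.29 = 2.3998 kg
Step 5: ED = E_pack / m_pack = 527.98 / 2.3998 = 220.0 Wh/kg

220.0 Wh/kg


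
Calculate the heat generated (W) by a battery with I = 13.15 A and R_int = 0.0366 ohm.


Q = I^2 * R = 13.15^2 * 0.0366 = 6.329 W

6.329 W


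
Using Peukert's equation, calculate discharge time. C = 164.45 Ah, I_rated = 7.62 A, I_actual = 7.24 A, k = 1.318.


t_rated = C / I_rated = 164.45 / 7.62 = 21.581 hr
(I_rated/I)^k = (1.0525)^1.318 = 1.0698
t = t_rated * (I_rated/I)^k = 21.581 * 1.0698 = 23.09 hr

23.09 hr


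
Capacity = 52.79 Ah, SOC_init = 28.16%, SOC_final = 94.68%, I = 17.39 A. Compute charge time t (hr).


Step 1: dSOC = 94.68% - 28.16% = 66.52%
Step 2: delta_Ah = 52.79 * 66.52 / 100 = 35.116 Ah
Step 3: t = 35.116 / 17.39 = 2.019 hr

2.019 hr


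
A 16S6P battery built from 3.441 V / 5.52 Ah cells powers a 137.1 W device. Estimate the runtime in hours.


Step 1: E_pack = Ns * V_cell * Np * C_cell = 16 * 3.441 * 6 * 5.52 = 1823.5 Wh
Step 2: t = E_pack / P = 1823.5 / 137.1 = 13.30 hr

13.30 hr


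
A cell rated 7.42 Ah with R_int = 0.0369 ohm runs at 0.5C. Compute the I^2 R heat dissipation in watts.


Step 1: I = C_rate * capacity = 0.5 * 7.42 = 3.71 A
Step 2: Q = I^2 * R = 3.71^2 * 0.0369 = 13.764 * 0.0369 = 0.5079 W

0.5079 W


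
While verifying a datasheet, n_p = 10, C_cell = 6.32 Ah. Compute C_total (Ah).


Parallel capacities add: 10 * 6.32 Ah = 63.2 Ah

63.2 Ah


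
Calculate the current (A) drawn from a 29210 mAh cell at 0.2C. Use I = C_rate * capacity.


Convert: capacity = 29210 mAh = 29.21 Ah
I = C_rate * capacity = 0.2 * 29.21 = 5.842 A

5.842 A


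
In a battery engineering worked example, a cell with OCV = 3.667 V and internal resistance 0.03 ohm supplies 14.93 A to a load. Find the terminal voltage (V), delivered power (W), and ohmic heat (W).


Step 1: V_terminal = OCV - I*R = 3.667 - 14.93 * 0.03 = 3.2191 V
Step 2: P_out = V_terminal * I = 3.2191 * 14.93 = 48.06 W
Step 3: Q = I^2 * R = 14.93^2 * 0.03 = 6.687 W

V=3.2191 V, P=48.06 W, Q=6.687 W


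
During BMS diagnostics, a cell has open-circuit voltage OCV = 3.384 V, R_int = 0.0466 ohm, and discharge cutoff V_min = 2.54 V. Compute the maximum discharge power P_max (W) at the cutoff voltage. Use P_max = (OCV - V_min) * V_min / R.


P_max = (OCV - V_min) * V_min / R = (3.384 - 2.54) * 2.54 / 0.0466 = 0.844 * 2.54 / 0.0466 = 46.00 W

46.00 W


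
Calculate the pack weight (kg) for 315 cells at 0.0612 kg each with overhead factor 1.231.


Cell mass sum = 315 * 0.0612 = 19.278 kg
With overhead 1.231: m_pack = 19.278 * 1.231 = 23.73 kg

23.73 kg


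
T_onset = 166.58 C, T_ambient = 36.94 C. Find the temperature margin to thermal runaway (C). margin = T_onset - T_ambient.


margin = T_onset - T_ambient = 166.58 - 36.94 = 129.64 C

129.64 C


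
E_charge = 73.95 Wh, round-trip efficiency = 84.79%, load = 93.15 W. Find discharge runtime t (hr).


Step 1: E_discharge = eta/100 * E_charge = 84.79/100 * 73.95 = 62.702 Wh
Step 2: t = E_discharge / P = 62.702 / 93.15 = 0.6731 hr

0.6731 hr


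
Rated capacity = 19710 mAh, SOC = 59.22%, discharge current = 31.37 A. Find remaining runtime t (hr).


Convert: C_total = 19710 mAh = 19.71 Ah
Step 1: remaining = SOC/100 * C_total = 59.22/100 * 19.71 = 11.672 Ah
Step 2: t = remaining / I = 11.672 / 31.37 = 0.3721 hr

0.3721 hr


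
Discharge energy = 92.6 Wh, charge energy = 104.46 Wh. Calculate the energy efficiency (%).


eta_e = E_dis / E_chg * 100 = 92.6 / 104.46 * 100 = 88.65%

88.65%


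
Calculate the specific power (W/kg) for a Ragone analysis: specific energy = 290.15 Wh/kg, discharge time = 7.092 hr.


Specific power = 290.15 Wh/kg / 7.092 hr = 40.91 W/kg

40.91 W/kg


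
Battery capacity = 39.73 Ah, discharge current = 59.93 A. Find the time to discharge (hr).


t = capacity / current = 39.73 / 59.93 = 0.6629 hr

0.6629 hr


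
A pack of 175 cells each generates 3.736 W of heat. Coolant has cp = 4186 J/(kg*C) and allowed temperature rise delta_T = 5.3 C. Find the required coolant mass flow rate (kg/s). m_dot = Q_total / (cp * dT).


Step 1: Total heat Q = 175 * 3.736 W = 653.8 W
Step 2: denom = cp * dT = 4186 * 5.3 = 22186
Step 3: m_dot = 653.8 / 22186 = 0.02947 kg/s

0.02947 kg/s


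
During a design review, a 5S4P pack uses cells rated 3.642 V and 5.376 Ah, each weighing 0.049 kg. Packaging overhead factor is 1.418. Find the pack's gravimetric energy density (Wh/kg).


Step 1: V_pack = 5 * 3.642 = 18.21 V
Step 2: C_pack = 4 * 5.376 = 21.504 Ah
Step 3: E_pack = V_pack * C_pack = 18.21 * 21.504 = 391.59 Wh
Step 4: m_pack = 5 * 4 * 0.049 * 1.418 = 1.3896 kg
Step 5: ED = E_pack / m_pack = 391.59 / 1.3896 = 281.8 Wh/kg

281.8 Wh/kg


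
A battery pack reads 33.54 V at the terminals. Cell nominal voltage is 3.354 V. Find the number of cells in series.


Rearranging: n = V_pack / V_cell = 33.54 / 3.354 = 10 cells

10


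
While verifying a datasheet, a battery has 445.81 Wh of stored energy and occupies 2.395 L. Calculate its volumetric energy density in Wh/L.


Volumetric ED = 445.81 Wh / 2.395 L = 186.1 Wh/L

186.1 Wh/L


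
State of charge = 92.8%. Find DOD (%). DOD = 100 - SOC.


DOD = 100 - SOC = 100 - 92.8 = 7.2%

7.2%


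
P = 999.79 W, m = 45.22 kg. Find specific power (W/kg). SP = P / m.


SP = P / m = 999.79 / 45.22 = 22.11 W/kg

22.11 W/kg


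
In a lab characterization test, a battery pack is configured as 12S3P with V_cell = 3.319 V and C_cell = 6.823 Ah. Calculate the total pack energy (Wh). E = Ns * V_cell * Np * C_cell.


E = Ns * Vcell * Np * Ccell = 12 * 3.319 * 3 * 6.823 = 815.2 Wh

815.2 Wh


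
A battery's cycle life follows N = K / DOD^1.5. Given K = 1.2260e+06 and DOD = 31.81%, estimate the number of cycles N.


Step 1: DOD^1.5 = 31.81^1.5 = 179.41
Step 2: N = 1.2260e+06 / 179.41 = 6834 cycles

6834 cycles


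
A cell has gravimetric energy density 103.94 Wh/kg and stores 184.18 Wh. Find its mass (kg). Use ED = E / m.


m = E / ED = 184.18 / 103.94 = 1.772 kg

1.772 kg


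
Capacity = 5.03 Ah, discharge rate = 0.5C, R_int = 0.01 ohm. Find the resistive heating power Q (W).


Step 1: I = C_rate * capacity = 0.5 * 5.03 = 2.515 A
Step 2: Q = I^2 * R = 2.515^2 * 0.01 = 6.3252 * 0.01 = 0.06325 W

0.06325 W


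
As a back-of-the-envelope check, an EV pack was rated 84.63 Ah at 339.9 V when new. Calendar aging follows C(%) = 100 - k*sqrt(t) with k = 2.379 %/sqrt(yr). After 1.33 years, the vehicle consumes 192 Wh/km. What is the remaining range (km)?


Step 1: capacity retention = 100 - 2.379 * sqrt(1.33) = 100 - 2.379 * 1.1533 = 97.256%
Step 2: C_now = 84.63 * 97.256/100 = 82.308 Ah
Step 3: E_pack = V * C_now = 339.9 * 82.308 = 27976 Wh
Step 4: range = E_pack / consumption = 27976 / 192 = 145.7 km

145.7 km


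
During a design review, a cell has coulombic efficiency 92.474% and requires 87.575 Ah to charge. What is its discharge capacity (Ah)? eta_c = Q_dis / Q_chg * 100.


Q_dis = eta/100 * Q_chg = 92.474/100 * 87.575 = 80.98 Ah

80.98 Ah


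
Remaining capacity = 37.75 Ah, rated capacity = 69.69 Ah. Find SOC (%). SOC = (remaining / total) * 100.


SOC = (remaining / total) * 100 = (37.75 / 69.69) * 100 = 54.17%

54.17%


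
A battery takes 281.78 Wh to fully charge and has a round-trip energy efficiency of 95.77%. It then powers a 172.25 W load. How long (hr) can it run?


Step 1: E_discharge = eta/100 * E_charge = 95.77/100 * 281.78 = 269.86 Wh
Step 2: t = E_discharge / P = 269.86 / 172.25 = 1.567 hr

1.567 hr


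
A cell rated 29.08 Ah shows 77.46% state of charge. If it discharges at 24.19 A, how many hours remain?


Step 1: remaining = SOC/100 * C_total = 77.46/100 * 29.08 = 22.525 Ah
Step 2: t = remaining / I = 22.525 / 24.19 = 0.9312 hr

0.9312 hr


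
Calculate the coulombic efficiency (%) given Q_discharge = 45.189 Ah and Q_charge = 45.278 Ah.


eta_c = Q_dis / Q_chg * 100 = 45.189 / 45.278 * 100 = 99.80%

99.80%


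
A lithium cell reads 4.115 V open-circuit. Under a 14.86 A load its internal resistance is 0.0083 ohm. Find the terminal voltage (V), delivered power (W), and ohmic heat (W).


Step 1: V_terminal = OCV - I*R = 4.115 - 14.86 * 0.0083 = 3.9917 V
Step 2: P_out = V_terminal * I = 3.9917 * 14.86 = 59.32 W
Step 3: Q = I^2 * R = 14.86^2 * 0.0083 = 1.833 W

V=3.9917 V, P=59.32 W, Q=1.833 W


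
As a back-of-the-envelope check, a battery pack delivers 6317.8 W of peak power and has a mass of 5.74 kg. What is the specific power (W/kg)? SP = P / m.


SP = P / m = 6317.8 / 5.74 = 1101 W/kg

1101 W/kg


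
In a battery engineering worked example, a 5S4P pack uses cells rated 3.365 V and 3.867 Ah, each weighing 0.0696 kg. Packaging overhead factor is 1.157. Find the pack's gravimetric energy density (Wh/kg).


Step 1: V_pack = 5 * 3.365 = 16.825 V
Step 2: C_pack = 4 * 3.867 = 15.468 Ah
Step 3: E_pack = V_pack * C_pack = 16.825 * 15.468 = 260.25 Wh
Step 4: m_pack = 5 * 4 * 0.0696 * 1.157 = 1.6105 kg
Step 5: ED = E_pack / m_pack = 260.25 / 1.6105 = 161.6 Wh/kg

161.6 Wh/kg


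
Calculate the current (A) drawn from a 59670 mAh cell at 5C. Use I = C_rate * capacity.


Convert: capacity = 59670 mAh = 59.67 Ah
At 5C: I = 5 * 59.67 Ah = 298.35 A

298.35 A


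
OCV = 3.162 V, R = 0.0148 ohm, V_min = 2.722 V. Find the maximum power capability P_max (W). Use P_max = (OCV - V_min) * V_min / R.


P_max = (OCV - V_min) * V_min / R = (3.162 - 2.722) * 2.722 / 0.0148 = 0.44 * 2.722 / 0.0148 = 80.92 W

80.92 W


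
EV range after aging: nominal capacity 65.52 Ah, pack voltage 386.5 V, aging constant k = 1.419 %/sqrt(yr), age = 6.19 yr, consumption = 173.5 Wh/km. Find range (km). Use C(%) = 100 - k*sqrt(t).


Step 1: capacity retention = 100 - 1.419 * sqrt(6.19) = 100 - 1.419 * 2.488 = 96.47%
Step 2: C_now = 65.52 * 96.47/100 = 63.207 Ah
Step 3: E_pack = V * C_now = 386.5 * 63.207 = 24430 Wh
Step 4: range = E_pack / consumption = 24430 / 173.5 = 140.8 km

140.8 km


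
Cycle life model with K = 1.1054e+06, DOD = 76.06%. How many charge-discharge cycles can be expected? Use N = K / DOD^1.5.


DOD^1.5 = 663.34
N = K / DOD^1.5 = 1.1054e+06 / 663.34 = 1666

1666 cycles


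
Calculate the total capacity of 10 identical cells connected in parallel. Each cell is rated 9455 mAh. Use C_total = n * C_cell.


Convert: C_cell = 9455 mAh = 9.455 Ah
C_total = 10 * 9.455 = 94.55 Ah

94.55 Ah


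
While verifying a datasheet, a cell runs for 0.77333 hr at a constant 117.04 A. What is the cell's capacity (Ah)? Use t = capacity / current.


C = I * t = 117.04 * 0.77333 = 90.51 Ah

90.51 Ah


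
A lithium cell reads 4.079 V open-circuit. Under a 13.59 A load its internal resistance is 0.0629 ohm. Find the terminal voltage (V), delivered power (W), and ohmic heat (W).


Step 1: V_terminal = OCV - I*R = 4.079 - 13.59 * 0.0629 = 3.2242 V
Step 2: P_out = V_terminal * I = 3.2242 * 13.59 = 43.82 W
Step 3: Q = I^2 * R = 13.59^2 * 0.0629 = 11.62 W

V=3.2242 V, P=43.82 W, Q=11.62 W


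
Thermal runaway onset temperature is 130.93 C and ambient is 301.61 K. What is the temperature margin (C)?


Convert: T_ambient = 301.61 K = 28.46 C
margin = 130.93 - 28.46 = 102.47 C

102.47 C


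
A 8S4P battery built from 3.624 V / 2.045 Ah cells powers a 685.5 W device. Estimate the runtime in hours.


Step 1: E_pack = Ns * V_cell * Np * C_cell = 8 * 3.624 * 4 * 2.045 = 237.15 Wh
Step 2: t = E_pack / P = 237.15 / 685.5 = 0.3460 hr

0.3460 hr


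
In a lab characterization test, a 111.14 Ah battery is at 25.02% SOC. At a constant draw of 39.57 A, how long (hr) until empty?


Step 1: remaining = SOC/100 * C_total = 25.02/100 * 111.14 = 27.807 Ah
Step 2: t = remaining / I = 27.807 / 39.57 = 0.7027 hr

0.7027 hr


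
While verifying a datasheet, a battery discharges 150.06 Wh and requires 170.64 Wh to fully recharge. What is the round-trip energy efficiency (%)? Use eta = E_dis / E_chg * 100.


Round-trip efficiency = 150.06/170.64 * 100% = 87.94%

87.94%


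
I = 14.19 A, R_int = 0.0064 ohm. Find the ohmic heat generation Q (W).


Q = I^2 * R = 14.19^2 * 0.0064 = 1.289 W

1.289 W


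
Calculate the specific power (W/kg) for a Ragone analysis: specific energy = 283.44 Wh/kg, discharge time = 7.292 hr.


Specific power = 283.44 Wh/kg / 7.292 hr = 38.87 W/kg

38.87 W/kg


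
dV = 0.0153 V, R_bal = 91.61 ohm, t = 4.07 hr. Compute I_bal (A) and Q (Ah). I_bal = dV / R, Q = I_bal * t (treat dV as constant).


First, Ohm's law: I_bal = 0.0153 V / 91.61 ohm = 1.6701e-04 A
Then Q = I * t = 1.6701e-04 A * 4.07 hr = 6.797e-04 Ah

I=1.6701e-04 A, Q=6.797e-04 Ah


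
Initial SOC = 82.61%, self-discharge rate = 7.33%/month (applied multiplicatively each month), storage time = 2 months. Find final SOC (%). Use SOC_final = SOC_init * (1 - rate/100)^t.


decay = (1 - 7.33/100)^2 = 0.85877
SOC_final = 82.61 * 0.85877 = 70.94%

70.94%


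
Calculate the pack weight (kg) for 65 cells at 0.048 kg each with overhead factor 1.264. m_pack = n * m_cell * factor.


m_pack = n * m_cell * overhead = 65 * 0.048 * 1.264 = 3.944 kg

3.944 kg


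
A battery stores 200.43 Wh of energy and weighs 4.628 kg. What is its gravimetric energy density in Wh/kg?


Specific energy = 200.43 Wh / 4.628 kg = 43.31 Wh/kg

43.31 Wh/kg


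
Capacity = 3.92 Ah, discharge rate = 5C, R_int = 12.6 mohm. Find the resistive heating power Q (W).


Convert: R = 12.6 mohm = 0.0126 ohm
Step 1: I = C_rate * capacity = 5 * 3.92 = 19.6 A
Step 2: Q = I^2 * R = 19.6^2 * 0.0126 = 384.16 * 0.0126 = 4.840 W

4.840 W


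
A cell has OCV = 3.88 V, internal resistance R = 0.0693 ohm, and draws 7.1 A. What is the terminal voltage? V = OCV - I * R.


IR drop = 7.1 * 0.0693 = 0.49203 V
V = 3.88 - 0.49203 = 3.388 V

3.388 V


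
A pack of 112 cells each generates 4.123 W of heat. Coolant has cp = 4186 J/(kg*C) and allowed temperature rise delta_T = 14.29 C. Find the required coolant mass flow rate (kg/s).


Q_total = 112 * 4.123 = 461.78 W
m_dot = Q_total / (cp * dT) = 461.78 / (4186 * 14.29) = 0.007720 kg/s

0.007720 kg/s


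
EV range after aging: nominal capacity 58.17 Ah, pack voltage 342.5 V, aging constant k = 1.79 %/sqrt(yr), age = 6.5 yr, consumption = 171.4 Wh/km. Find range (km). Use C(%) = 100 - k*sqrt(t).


Step 1: capacity retention = 100 - 1.79 * sqrt(6.5) = 100 - 1.79 * 2.5495 = 95.436%
Step 2: C_now = 58.17 * 95.436/100 = 55.515 Ah
Step 3: E_pack = V * C_now = 342.5 * 55.515 = 19014 Wh
Step 4: range = E_pack / consumption = 19014 / 171.4 = 110.9 km

110.9 km


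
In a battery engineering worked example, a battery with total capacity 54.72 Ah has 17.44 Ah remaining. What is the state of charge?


SOC% = 17.44 / 54.72 * 100 = 31.87%

31.87%


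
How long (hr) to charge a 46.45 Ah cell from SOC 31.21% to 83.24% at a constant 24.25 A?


delta_Ah = 46.45 * (83.24 - 31.21) / 100 = 24.168 Ah
t = delta_Ah / I = 24.168 / 24.25 = 0.9966 hr

0.9966 hr


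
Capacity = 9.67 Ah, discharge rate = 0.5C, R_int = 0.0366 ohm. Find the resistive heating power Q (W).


Step 1: I = C_rate * capacity = 0.5 * 9.67 = 4.835 A
Step 2: Q = I^2 * R = 4.835^2 * 0.0366 = 23.377 * 0.0366 = 0.8556 W

0.8556 W


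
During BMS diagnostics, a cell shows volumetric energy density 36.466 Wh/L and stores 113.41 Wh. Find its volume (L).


V = E / ED = 113.41 / 36.466 = 3.110 L

3.110 L


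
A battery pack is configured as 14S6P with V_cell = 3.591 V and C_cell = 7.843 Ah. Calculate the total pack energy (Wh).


E = Ns * Vcell * Np * Ccell = 14 * 3.591 * 6 * 7.843 = 2366 Wh

2366 Wh


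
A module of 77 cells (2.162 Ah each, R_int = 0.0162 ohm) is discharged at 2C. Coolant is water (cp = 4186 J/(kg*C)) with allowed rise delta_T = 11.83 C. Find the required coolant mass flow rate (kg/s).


Step 1: I = 2 * 2.162 = 4.324 A
Step 2: Q_cell = I^2 * R = 4.324^2 * 0.0162 = 0.30289 W
Step 3: Q_total = 77 * 0.30289 = 23.323 W
Step 4: m_dot = Q_total / (cp * dT) = 23.323 / (4186 * 11.83) = 4.710e-04 kg/s

4.710e-04 kg/s


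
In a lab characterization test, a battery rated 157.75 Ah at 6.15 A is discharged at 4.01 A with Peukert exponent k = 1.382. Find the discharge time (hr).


t_rated = C / I_rated = 157.75 / 6.15 = 25.65 hr
(I_rated/I)^k = (1.5337)^1.382 = 1.8059
t = t_rated * (I_rated/I)^k = 25.65 * 1.8059 = 46.32 hr

46.32 hr


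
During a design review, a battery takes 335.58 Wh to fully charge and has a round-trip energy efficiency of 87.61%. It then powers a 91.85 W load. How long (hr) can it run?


Step 1: E_discharge = eta/100 * E_charge = 87.61/100 * 335.58 = 294 Wh
Step 2: t = E_discharge / P = 294 / 91.85 = 3.201 hr

3.201 hr


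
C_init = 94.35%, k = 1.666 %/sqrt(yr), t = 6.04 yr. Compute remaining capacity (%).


sqrt(t) = sqrt(6.04) = 2.4576
C_final = 94.35 - 1.666 * 2.4576 = 90.26%

90.26%


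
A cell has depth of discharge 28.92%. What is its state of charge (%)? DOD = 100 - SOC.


SOC = 100 - DOD = 100 - 28.92 = 71.08%

71.08%


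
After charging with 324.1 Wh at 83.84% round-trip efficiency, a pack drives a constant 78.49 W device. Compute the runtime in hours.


Step 1: E_discharge = eta/100 * E_charge = 83.84/100 * 324.1 = 271.73 Wh
Step 2: t = E_discharge / P = 271.73 / 78.49 = 3.462 hr

3.462 hr


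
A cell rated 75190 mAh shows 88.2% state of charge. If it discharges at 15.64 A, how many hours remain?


Convert: C_total = 75190 mAh = 75.19 Ah
Step 1: remaining = SOC/100 * C_total = 88.2/100 * 75.19 = 66.318 Ah
Step 2: t = remaining / I = 66.318 / 15.64 = 4.240 hr

4.240 hr


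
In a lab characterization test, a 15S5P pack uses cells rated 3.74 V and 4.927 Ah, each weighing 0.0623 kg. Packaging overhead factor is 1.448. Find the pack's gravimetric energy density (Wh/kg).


Step 1: V_pack = 15 * 3.74 = 56.1 V
Step 2: C_pack = 5 * 4.927 = 24.635 Ah
Step 3: E_pack = V_pack * C_pack = 56.1 * 24.635 = 1382 Wh
Step 4: m_pack = 15 * 5 * 0.0623 * 1.448 = 6.7658 kg
Step 5: ED = E_pack / m_pack = 1382 / 6.7658 = 204.3 Wh/kg

204.3 Wh/kg


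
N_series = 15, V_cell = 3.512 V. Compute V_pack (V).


V_pack = n * V_cell = 15 * 3.512 = 52.68 V

52.68 V


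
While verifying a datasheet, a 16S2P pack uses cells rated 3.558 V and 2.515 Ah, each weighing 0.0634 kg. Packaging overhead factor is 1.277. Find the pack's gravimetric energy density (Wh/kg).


Step 1: V_pack = 16 * 3.558 = 56.928 V
Step 2: C_pack = 2 * 2.515 = 5.03 Ah
Step 3: E_pack = V_pack * C_pack = 56.928 * 5.03 = 286.35 Wh
Step 4: m_pack = 16 * 2 * 0.0634 * 1.277 = 2.5908 kg
Step 5: ED = E_pack / m_pack = 286.35 / 2.5908 = 110.5 Wh/kg

110.5 Wh/kg


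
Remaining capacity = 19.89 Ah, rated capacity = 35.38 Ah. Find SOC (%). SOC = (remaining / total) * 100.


SOC = (remaining / total) * 100 = (19.89 / 35.38) * 100 = 56.22%

56.22%


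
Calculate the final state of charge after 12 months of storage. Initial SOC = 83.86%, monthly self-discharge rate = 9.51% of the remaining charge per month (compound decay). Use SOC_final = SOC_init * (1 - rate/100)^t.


decay = (1 - 9.51/100)^12 = 0.30144
SOC_final = 83.86 * 0.30144 = 25.28%

25.28%


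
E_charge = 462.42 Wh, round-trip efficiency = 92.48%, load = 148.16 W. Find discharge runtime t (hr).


Step 1: E_discharge = eta/100 * E_charge = 92.48/100 * 462.42 = 427.65 Wh
Step 2: t = E_discharge / P = 427.65 / 148.16 = 2.886 hr

2.886 hr


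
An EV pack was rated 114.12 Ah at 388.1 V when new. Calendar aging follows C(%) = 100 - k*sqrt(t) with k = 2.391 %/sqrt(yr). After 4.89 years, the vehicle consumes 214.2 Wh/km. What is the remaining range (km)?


Step 1: capacity retention = 100 - 2.391 * sqrt(4.89) = 100 - 2.391 * 2.2113 = 94.713%
Step 2: C_now = 114.12 * 94.713/100 = 108.09 Ah
Step 3: E_pack = V * C_now = 388.1 * 108.09 = 41950 Wh
Step 4: range = E_pack / consumption = 41950 / 214.2 = 195.8 km

195.8 km


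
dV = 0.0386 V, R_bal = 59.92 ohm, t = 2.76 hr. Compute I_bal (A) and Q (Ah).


First, Ohm's law: I_bal = 0.0386 V / 59.92 ohm = 6.4419e-04 A
Then Q = I * t = 6.4419e-04 A * 2.76 hr = 0.001778 Ah

I=6.4419e-04 A, Q=0.001778 Ah


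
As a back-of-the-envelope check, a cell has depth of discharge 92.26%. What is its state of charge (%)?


SOC = 100 - DOD = 100 - 92.26 = 7.74%

7.74%


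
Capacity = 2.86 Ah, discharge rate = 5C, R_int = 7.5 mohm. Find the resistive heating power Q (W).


Convert: R = 7.5 mohm = 0.0075 ohm
Step 1: I = C_rate * capacity = 5 * 2.86 = 14.3 A
Step 2: Q = I^2 * R = 14.3^2 * 0.0075 = 204.49 * 0.0075 = 1.534 W

1.534 W


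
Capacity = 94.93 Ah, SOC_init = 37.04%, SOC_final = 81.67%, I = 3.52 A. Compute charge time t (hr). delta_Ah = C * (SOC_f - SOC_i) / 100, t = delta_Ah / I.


Step 1: dSOC = 81.67% - 37.04% = 44.63%
Step 2: delta_Ah = 94.93 * 44.63 / 100 = 42.367 Ah
Step 3: t = 42.367 / 3.52 = 12.04 hr

12.04 hr


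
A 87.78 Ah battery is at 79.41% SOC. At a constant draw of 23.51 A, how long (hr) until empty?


Step 1: remaining = SOC/100 * C_total = 79.41/100 * 87.78 = 69.706 Ah
Step 2: t = remaining / I = 69.706 / 23.51 = 2.965 hr

2.965 hr


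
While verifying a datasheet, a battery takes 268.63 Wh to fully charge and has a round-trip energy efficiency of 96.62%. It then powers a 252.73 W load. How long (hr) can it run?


Step 1: E_discharge = eta/100 * E_charge = 96.62/100 * 268.63 = 259.55 Wh
Step 2: t = E_discharge / P = 259.55 / 252.73 = 1.027 hr

1.027 hr


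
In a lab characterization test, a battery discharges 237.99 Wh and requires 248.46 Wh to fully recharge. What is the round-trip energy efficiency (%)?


eta_e = E_dis / E_chg * 100 = 237.99 / 248.46 * 100 = 95.79%

95.79%


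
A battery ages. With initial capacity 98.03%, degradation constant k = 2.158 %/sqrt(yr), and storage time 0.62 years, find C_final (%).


Step 1: sqrt(0.62 yr) = 0.7874
Step 2: drop = 2.158 * 0.7874 = 1.6992
Step 3: C_final = 98.03 - 1.6992 = 96.33%

96.33%


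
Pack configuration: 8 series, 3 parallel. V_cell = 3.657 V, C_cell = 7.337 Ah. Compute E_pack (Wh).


V_pack = 8 * 3.657 = 29.256 V
C_pack = 3 * 7.337 = 22.011 Ah
E = V_pack * C_pack = 29.256 * 22.011 = 644.0 Wh

644.0 Wh


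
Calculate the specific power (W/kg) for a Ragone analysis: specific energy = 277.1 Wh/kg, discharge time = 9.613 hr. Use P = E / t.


Specific power = 277.1 Wh/kg / 9.613 hr = 28.83 W/kg

28.83 W/kg


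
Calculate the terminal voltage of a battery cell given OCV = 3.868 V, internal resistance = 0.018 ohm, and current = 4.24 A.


IR drop = 4.24 * 0.018 = 0.07632 V
V = 3.868 - 0.07632 = 3.792 V

3.792 V


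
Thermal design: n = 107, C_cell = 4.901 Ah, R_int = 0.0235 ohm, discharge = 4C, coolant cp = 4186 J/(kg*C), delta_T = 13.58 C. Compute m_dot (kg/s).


Step 1: I = 4 * 4.901 = 19.604 A
Step 2: Q_cell = I^2 * R = 19.604^2 * 0.0235 = 9.0314 W
Step 3: Q_total = 107 * 9.0314 = 966.36 W
Step 4: m_dot = Q_total / (cp * dT) = 966.36 / (4186 * 13.58) = 0.01700 kg/s

0.01700 kg/s


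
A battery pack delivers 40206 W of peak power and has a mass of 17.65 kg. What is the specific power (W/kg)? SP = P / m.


Specific power = 40206 W / 17.65 kg = 2278 W/kg

2278 W/kg


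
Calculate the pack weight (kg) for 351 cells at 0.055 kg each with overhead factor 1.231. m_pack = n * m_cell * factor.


Cell mass sum = 351 * 0.055 = 19.305 kg
With overhead 1.231: m_pack = 19.305 * 1.231 = 23.76 kg

23.76 kg


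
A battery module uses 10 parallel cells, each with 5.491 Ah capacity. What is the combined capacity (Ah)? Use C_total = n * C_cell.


C_total = 10 * 5.491 = 54.91 Ah

54.91 Ah


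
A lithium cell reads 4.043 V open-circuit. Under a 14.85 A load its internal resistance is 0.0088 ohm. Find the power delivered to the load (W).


Step 1: V_terminal = OCV - I*R = 4.043 - 14.85 * 0.0088 = 3.9123 V
Step 2: P_out = V_terminal * I = 3.9123 * 14.85 = 58.10 W

58.10 W


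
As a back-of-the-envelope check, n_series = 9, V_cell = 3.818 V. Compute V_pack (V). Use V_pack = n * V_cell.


V_pack = n * V_cell = 9 * 3.818 = 34.362 V

34.362 V


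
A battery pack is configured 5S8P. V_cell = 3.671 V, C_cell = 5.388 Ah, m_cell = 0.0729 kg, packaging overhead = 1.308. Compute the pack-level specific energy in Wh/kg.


Step 1: V_pack = 5 * 3.671 = 18.355 V
Step 2: C_pack = 8 * 5.388 = 43.104 Ah
Step 3: E_pack = V_pack * C_pack = 18.355 * 43.104 = 791.17 Wh
Step 4: m_pack = 5 * 8 * 0.0729 * 1.308 = 3.8141 kg
Step 5: ED = E_pack / m_pack = 791.17 / 3.8141 = 207.4 Wh/kg

207.4 Wh/kg


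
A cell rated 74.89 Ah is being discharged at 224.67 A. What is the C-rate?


Rearranging: C_rate = 224.67 / 74.89 = 3C

3C


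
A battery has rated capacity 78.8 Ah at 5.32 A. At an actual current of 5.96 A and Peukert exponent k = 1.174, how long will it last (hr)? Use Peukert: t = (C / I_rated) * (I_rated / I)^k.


Step 1: t_rated = C / I_rated = 78.8 / 5.32 = 14.812 hr
Step 2: ratio = 5.32 / 5.96 = 0.89262
Step 3: ratio^k = 0.89262^1.174 = 0.87515
Step 4: t = t_rated * ratio^k = 14.812 * 0.87515 = 12.96 hr

12.96 hr


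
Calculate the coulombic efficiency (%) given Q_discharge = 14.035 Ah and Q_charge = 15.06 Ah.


eta_c = Q_dis / Q_chg * 100 = 14.035 / 15.06 * 100 = 93.19%

93.19%


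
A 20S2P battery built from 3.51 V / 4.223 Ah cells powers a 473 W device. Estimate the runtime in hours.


Step 1: E_pack = Ns * V_cell * Np * C_cell = 20 * 3.51 * 2 * 4.223 = 592.91 Wh
Step 2: t = E_pack / P = 592.91 / 473 = 1.254 hr

1.254 hr


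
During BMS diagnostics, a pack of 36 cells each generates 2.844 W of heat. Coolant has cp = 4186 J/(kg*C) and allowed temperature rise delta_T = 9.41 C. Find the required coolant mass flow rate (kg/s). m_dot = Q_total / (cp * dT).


Q_total = 36 * 2.844 = 102.38 W
m_dot = Q_total / (cp * dT) = 102.38 / (4186 * 9.41) = 0.002599 kg/s

0.002599 kg/s


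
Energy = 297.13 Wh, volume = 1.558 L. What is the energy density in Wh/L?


Volumetric ED = 297.13 Wh / 1.558 L = 190.7 Wh/L

190.7 Wh/L


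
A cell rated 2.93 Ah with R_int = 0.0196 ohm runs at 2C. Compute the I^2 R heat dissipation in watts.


Step 1: I = C_rate * capacity = 2 * 2.93 = 5.86 A
Step 2: Q = I^2 * R = 5.86^2 * 0.0196 = 34.34 * 0.0196 = 0.6731 W

0.6731 W


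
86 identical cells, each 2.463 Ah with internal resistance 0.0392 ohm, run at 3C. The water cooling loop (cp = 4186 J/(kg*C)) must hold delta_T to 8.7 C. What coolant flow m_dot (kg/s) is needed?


Step 1: I = 3 * 2.463 = 7.389 A
Step 2: Q_cell = I^2 * R = 7.389^2 * 0.0392 = 2.1402 W
Step 3: Q_total = 86 * 2.1402 = 184.06 W
Step 4: m_dot = Q_total / (cp * dT) = 184.06 / (4186 * 8.7) = 0.005054 kg/s

0.005054 kg/s


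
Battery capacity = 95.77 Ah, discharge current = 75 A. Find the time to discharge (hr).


t = capacity / current = 95.77 / 75 = 1.277 hr

1.277 hr


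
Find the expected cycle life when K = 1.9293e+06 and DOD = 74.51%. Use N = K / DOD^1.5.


Step 1: DOD^1.5 = 74.51^1.5 = 643.16
Step 2: N = 1.9293e+06 / 643.16 = 3000 cycles

3000 cycles


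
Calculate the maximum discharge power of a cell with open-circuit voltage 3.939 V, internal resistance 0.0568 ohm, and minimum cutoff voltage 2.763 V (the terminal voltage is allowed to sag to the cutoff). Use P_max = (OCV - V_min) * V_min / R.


dV = OCV - V_min = 1.176 V (so I_max = dV / R)
P_max = dV * V_min / R = 1.176 * 2.763 / 0.0568 = 57.21 W

57.21 W


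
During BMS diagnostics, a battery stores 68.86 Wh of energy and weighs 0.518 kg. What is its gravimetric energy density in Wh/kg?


ED = E / m = 68.86 / 0.518 = 132.9 Wh/kg

132.9 Wh/kg


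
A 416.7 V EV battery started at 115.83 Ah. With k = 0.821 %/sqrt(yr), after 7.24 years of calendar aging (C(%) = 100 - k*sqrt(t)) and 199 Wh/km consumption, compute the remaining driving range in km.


Step 1: capacity retention = 100 - 0.821 * sqrt(7.24) = 100 - 0.821 * 2.6907 = 97.791%
Step 2: C_now = 115.83 * 97.791/100 = 113.27 Ah
Step 3: E_pack = V * C_now = 416.7 * 113.27 = 47200 Wh
Step 4: range = E_pack / consumption = 47200 / 199 = 237.2 km

237.2 km


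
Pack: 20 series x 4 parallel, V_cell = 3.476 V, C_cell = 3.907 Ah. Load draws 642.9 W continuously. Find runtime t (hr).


Step 1: E_pack = Ns * V_cell * Np * C_cell = 20 * 3.476 * 4 * 3.907 = 1086.5 Wh
Step 2: t = E_pack / P = 1086.5 / 642.9 = 1.690 hr

1.690 hr


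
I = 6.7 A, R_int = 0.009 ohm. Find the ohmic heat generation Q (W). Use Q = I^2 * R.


Q = I^2 * R = 6.7^2 * 0.009 = 0.4040 W

0.4040 W


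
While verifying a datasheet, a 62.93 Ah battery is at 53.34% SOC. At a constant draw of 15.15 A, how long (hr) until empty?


Step 1: remaining = SOC/100 * C_total = 53.34/100 * 62.93 = 33.567 Ah
Step 2: t = remaining / I = 33.567 / 15.15 = 2.216 hr

2.216 hr


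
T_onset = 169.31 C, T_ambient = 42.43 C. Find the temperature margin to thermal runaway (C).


Safety margin = 169.31 C - 42.43 C = 126.88 C

126.88 C


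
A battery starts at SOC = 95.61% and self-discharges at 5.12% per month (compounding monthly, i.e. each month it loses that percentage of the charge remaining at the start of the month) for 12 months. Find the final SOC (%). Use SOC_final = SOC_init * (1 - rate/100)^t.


Monthly retention factor = 1 - 5.12/100 = 0.9488
Over 12 months: factor^12 = 0.53223
SOC_final = 95.61 * 0.53223 = 50.89%

50.89%


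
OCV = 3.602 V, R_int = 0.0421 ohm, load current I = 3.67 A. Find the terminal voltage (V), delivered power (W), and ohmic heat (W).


Step 1: V_terminal = OCV - I*R = 3.602 - 3.67 * 0.0421 = 3.4475 V
Step 2: P_out = V_terminal * I = 3.4475 * 3.67 = 12.65 W
Step 3: Q = I^2 * R = 3.67^2 * 0.0421 = 0.5670 W

V=3.4475 V, P=12.65 W, Q=0.5670 W


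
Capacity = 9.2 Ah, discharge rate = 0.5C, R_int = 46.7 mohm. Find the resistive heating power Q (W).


Convert: R = 46.7 mohm = 0.0467 ohm
Step 1: I = C_rate * capacity = 0.5 * 9.2 = 4.6 A
Step 2: Q = I^2 * R = 4.6^2 * 0.0467 = 21.16 * 0.0467 = 0.9882 W

0.9882 W


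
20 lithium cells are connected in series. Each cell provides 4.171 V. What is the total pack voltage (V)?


With 20 cells in series at 4.171 V each, V_pack = 83.42 V

83.42 V


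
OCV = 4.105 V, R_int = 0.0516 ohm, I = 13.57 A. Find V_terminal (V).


V = OCV - I*R = 4.105 - 13.57 * 0.0516 = 3.405 V

3.405 V


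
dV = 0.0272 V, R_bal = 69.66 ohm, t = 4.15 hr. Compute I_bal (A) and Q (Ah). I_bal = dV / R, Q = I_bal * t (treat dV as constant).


First, Ohm's law: I_bal = 0.0272 V / 69.66 ohm = 3.9047e-04 A
Then Q = I * t = 3.9047e-04 A * 4.15 hr = 0.001620 Ah

I=3.9047e-04 A, Q=0.001620 Ah


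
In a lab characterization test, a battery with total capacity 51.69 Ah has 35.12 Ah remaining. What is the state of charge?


SOC% = 35.12 / 51.69 * 100 = 67.94%

67.94%


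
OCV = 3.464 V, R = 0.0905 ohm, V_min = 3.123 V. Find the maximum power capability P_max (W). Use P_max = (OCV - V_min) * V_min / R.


P_max = (OCV - V_min) * V_min / R = (3.464 - 3.123) * 3.123 / 0.0905 = 0.341 * 3.123 / 0.0905 = 11.77 W

11.77 W


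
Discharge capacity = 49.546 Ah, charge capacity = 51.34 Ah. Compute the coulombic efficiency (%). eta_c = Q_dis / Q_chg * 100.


eta_c = Q_dis / Q_chg * 100 = 49.546 / 51.34 * 100 = 96.51%

96.51%


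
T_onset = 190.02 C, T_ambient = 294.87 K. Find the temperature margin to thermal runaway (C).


Convert: T_ambient = 294.87 K = 21.72 C
margin = 190.02 - 21.72 = 168.3 C

168.3 C


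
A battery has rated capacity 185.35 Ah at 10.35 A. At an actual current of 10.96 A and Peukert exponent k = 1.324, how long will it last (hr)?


t_rated = C / I_rated = 185.35 / 10.35 = 17.908 hr
(I_rated/I)^k = (0.94434)^1.324 = 0.92698
t = t_rated * (I_rated/I)^k = 17.908 * 0.92698 = 16.60 hr

16.60 hr


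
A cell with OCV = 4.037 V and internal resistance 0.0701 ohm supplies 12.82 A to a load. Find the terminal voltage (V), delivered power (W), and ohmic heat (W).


Step 1: V_terminal = OCV - I*R = 4.037 - 12.82 * 0.0701 = 3.1383 V
Step 2: P_out = V_terminal * I = 3.1383 * 12.82 = 40.23 W
Step 3: Q = I^2 * R = 12.82^2 * 0.0701 = 11.52 W

V=3.1383 V, P=40.23 W, Q=11.52 W


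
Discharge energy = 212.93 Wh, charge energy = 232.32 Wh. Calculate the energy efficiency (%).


Round-trip efficiency = 212.93/232.32 * 100% = 91.65%

91.65%


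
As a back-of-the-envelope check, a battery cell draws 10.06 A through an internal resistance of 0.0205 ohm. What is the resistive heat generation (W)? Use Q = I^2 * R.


Q = I^2 * R = 10.06^2 * 0.0205 = 2.075 W

2.075 W


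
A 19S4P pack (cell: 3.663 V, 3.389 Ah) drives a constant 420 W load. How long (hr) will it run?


Step 1: E_pack = Ns * V_cell * Np * C_cell = 19 * 3.663 * 4 * 3.389 = 943.46 Wh
Step 2: t = E_pack / P = 943.46 / 420 = 2.246 hr

2.246 hr


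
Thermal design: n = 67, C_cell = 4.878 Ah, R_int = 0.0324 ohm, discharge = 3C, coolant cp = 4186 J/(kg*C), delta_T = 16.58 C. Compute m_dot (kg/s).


Step 1: I = 3 * 4.878 = 14.634 A
Step 2: Q_cell = I^2 * R = 14.634^2 * 0.0324 = 6.9386 W
Step 3: Q_total = 67 * 6.9386 = 464.89 W
Step 4: m_dot = Q_total / (cp * dT) = 464.89 / (4186 * 16.58) = 0.006698 kg/s

0.006698 kg/s


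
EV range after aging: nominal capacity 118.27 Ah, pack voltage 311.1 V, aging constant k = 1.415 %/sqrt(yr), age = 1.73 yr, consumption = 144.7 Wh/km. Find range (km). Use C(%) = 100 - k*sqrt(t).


Step 1: capacity retention = 100 - 1.415 * sqrt(1.73) = 100 - 1.415 * 1.3153 = 98.139%
Step 2: C_now = 118.27 * 98.139/100 = 116.07 Ah
Step 3: E_pack = V * C_now = 311.1 * 116.07 = 36109 Wh
Step 4: range = E_pack / consumption = 36109 / 144.7 = 249.5 km

249.5 km


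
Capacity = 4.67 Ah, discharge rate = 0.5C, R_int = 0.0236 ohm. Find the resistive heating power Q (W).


Step 1: I = C_rate * capacity = 0.5 * 4.67 = 2.335 A
Step 2: Q = I^2 * R = 2.335^2 * 0.0236 = 5.4522 * 0.0236 = 0.1287 W

0.1287 W


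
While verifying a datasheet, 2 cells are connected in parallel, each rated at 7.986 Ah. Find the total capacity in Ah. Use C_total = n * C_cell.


Parallel capacities add: 2 * 7.986 Ah = 15.972 Ah

15.972 Ah


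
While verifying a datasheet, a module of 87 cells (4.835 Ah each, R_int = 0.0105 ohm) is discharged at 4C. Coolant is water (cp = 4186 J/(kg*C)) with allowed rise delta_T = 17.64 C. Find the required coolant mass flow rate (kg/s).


Step 1: I = 4 * 4.835 = 19.34 A
Step 2: Q_cell = I^2 * R = 19.34^2 * 0.0105 = 3.9274 W
Step 3: Q_total = 87 * 3.9274 = 341.68 W
Step 4: m_dot = Q_total / (cp * dT) = 341.68 / (4186 * 17.64) = 0.004627 kg/s

0.004627 kg/s


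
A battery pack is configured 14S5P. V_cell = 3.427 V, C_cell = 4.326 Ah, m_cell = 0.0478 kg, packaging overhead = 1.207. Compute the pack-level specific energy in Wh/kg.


Step 1: V_pack = 14 * 3.427 = 47.978 V
Step 2: C_pack = 5 * 4.326 = 21.63 Ah
Step 3: E_pack = V_pack * C_pack = 47.978 * 21.63 = 1037.8 Wh
Step 4: m_pack = 14 * 5 * 0.0478 * 1.207 = 4.0386 kg
Step 5: ED = E_pack / m_pack = 1037.8 / 4.0386 = 257.0 Wh/kg

257.0 Wh/kg


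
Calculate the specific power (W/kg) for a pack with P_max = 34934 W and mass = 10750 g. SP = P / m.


Convert: m = 10750 g = 10.75 kg
Specific power = 34934 W / 10.75 kg = 3250 W/kg

3250 W/kg


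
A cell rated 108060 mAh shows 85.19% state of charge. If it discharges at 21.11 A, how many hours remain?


Convert: C_total = 108060 mAh = 108.06 Ah
Step 1: remaining = SOC/100 * C_total = 85.19/100 * 108.06 = 92.056 Ah
Step 2: t = remaining / I = 92.056 / 21.11 = 4.361 hr

4.361 hr


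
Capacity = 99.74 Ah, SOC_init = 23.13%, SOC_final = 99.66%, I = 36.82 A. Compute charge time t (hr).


delta_Ah = 99.74 * (99.66 - 23.13) / 100 = 76.331 Ah
t = delta_Ah / I = 76.331 / 36.82 = 2.073 hr

2.073 hr


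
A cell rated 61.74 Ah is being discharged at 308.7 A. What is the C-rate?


Rearranging: C_rate = 308.7 / 61.74 = 5C

5C


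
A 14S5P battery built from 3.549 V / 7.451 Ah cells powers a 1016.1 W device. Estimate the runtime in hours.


Step 1: E_pack = Ns * V_cell * Np * C_cell = 14 * 3.549 * 5 * 7.451 = 1851.1 Wh
Step 2: t = E_pack / P = 1851.1 / 1016.1 = 1.822 hr

1.822 hr


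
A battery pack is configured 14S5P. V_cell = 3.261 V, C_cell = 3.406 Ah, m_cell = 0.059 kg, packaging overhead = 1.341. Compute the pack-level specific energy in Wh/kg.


Step 1: V_pack = 14 * 3.261 = 45.654 V
Step 2: C_pack = 5 * 3.406 = 17.03 Ah
Step 3: E_pack = V_pack * C_pack = 45.654 * 17.03 = 777.49 Wh
Step 4: m_pack = 14 * 5 * 0.059 * 1.341 = 5.5383 kg
Step 5: ED = E_pack / m_pack = 777.49 / 5.5383 = 140.4 Wh/kg

140.4 Wh/kg


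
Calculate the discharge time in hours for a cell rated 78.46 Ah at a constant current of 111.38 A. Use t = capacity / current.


t = capacity / current = 78.46 / 111.38 = 0.7044 hr

0.7044 hr


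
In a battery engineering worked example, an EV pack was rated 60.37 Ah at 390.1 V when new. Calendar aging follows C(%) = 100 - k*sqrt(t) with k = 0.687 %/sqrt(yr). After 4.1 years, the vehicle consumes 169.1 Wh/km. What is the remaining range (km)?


Step 1: capacity retention = 100 - 0.687 * sqrt(4.1) = 100 - 0.687 * 2.0248 = 98.609%
Step 2: C_now = 60.37 * 98.609/100 = 59.53 Ah
Step 3: E_pack = V * C_now = 390.1 * 59.53 = 23223 Wh
Step 4: range = E_pack / consumption = 23223 / 169.1 = 137.3 km

137.3 km


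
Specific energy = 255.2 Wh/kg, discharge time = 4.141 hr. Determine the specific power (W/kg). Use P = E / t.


P_specific = E / t = 255.2 / 4.141 = 61.63 W/kg

61.63 W/kg


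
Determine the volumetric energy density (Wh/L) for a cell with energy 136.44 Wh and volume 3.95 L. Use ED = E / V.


ED = E / V = 136.44 / 3.95 = 34.54 Wh/L

34.54 Wh/L


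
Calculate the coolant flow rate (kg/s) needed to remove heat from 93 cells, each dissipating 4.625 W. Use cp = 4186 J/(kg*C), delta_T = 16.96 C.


Q_total = 93 * 4.625 = 430.13 W
m_dot = Q_total / (cp * dT) = 430.13 / (4186 * 16.96) = 0.006059 kg/s

0.006059 kg/s


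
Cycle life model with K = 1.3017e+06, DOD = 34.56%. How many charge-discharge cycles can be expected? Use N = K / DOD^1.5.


Step 1: DOD^1.5 = 34.56^1.5 = 203.17
Step 2: N = 1.3017e+06 / 203.17 = 6407 cycles

6407 cycles


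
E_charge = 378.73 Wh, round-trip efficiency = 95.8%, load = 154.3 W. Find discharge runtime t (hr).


Step 1: E_discharge = eta/100 * E_charge = 95.8/100 * 378.73 = 362.82 Wh
Step 2: t = E_discharge / P = 362.82 / 154.3 = 2.351 hr

2.351 hr


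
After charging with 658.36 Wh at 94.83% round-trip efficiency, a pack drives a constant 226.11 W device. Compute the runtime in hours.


Step 1: E_discharge = eta/100 * E_charge = 94.83/100 * 658.36 = 624.32 Wh
Step 2: t = E_discharge / P = 624.32 / 226.11 = 2.761 hr

2.761 hr


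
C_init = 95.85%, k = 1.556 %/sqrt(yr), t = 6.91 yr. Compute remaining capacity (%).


Step 1: sqrt(6.91 yr) = 2.6287
Step 2: drop = 1.556 * 2.6287 = 4.0903
Step 3: C_final = 95.85 - 4.0903 = 91.76%

91.76%


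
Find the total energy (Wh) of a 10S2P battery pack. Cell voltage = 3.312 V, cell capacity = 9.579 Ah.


E = Ns * Vcell * Np * Ccell = 10 * 3.312 * 2 * 9.579 = 634.5 Wh

634.5 Wh


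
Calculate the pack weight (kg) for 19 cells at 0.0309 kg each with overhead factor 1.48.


m_pack = n * m_cell * overhead = 19 * 0.0309 * 1.48 = 0.8689 kg

0.8689 kg


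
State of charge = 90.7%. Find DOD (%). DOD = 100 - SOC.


DOD = 100 - SOC = 100 - 90.7 = 9.3%

9.3%


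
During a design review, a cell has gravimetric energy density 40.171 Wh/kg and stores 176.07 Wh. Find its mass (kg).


m = E / ED = 176.07 / 40.171 = 4.383 kg

4.383 kg
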